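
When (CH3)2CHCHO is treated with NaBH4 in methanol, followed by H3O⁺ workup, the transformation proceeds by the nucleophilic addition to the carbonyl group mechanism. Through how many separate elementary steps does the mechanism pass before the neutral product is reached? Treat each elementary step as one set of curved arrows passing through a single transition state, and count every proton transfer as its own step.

Step 1: A lone pair / filled orbital on H⁻ (delivered from BH4⁻) attacks the electrophilic carbonyl carbon; the π(C=O) electrons shift onto oxygen, producing a tetrahedral alkoxide intermediate.
Step 2: On H3O⁺ workup the alkoxide oxygen is protonated, giving an alcohol.
Total: 2 elementary steps.

2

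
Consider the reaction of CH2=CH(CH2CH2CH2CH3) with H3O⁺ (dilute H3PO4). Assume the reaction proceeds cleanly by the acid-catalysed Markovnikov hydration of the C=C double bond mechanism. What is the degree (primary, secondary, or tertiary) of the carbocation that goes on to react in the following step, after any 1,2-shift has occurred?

Step 1: Electrophilic addition begins with the π(C=C) electrons forming a bond to the proton of H3O⁺. Following Markovnikov's rule, the resulting cation is secondary. H2O is released.
No single 1,2-shift to an adjacent carbon would give a more-substituted cation, so no rearrangement occurs.

secondary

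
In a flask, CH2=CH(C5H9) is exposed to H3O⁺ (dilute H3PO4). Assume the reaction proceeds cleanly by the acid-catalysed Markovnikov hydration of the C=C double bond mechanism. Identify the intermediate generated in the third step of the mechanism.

Step 1: Protonation of the alkene by H3O⁺: the π bond acts as the nucleophile and picks up H⁺, giving the more stable (Markovnikov) secondary carbocation. H2O is released.
Step 2: Carbocation rearrangement: a 1,2-hydride shift from the adjacent cyclopentyl carbon converts the initially-formed secondary cation into the more stable tertiary cation.
Step 3: A lone pair on the oxygen of H2O attacks the carbocation, forming a C–O bond and an oxonium ion (a protonated alcohol).
After step 3 the species present is an oxonium ion.

oxonium ion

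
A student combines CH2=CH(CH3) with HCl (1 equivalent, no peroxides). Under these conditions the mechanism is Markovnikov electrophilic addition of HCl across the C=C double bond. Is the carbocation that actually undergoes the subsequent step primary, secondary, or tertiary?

Step 1: Protonation of the alkene by HCl: the π bond acts as the nucleophile and picks up H⁺, giving the more stable (Markovnikov) secondary carbocation. The H–Cl bond breaks heterolytically, releasing Cl⁻.
No single 1,2-shift to an adjacent carbon would give a more-substituted cation, so no rearrangement occurs.

secondary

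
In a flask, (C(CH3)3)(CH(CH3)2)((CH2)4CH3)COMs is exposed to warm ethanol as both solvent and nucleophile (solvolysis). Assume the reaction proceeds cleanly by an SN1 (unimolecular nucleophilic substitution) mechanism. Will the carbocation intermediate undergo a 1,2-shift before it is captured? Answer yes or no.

The first-formed carbocation is tertiary.
No single 1,2-shift to an adjacent carbon would produce a more-substituted cation than the one already present, so no rearrangement occurs.

no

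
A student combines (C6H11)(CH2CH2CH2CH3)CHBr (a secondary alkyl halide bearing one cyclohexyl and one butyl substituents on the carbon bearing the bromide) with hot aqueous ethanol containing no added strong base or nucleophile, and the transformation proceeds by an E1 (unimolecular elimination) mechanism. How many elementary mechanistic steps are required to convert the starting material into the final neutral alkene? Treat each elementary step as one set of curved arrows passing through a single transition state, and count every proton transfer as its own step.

3

Step 1: Unassisted departure of Br⁻ (taking the C–Br bonding pair) generates a secondary carbocation.
Step 2: A 1,2-hydride shift from the adjacent cyclohexyl carbon moves the positive charge from the secondary centre to an adjacent carbon, generating a more stable tertiary carbocation.
Step 3: A weak base (a water (or ethanol) molecule from the solvent) removes a proton from a carbon adjacent to the cationic centre; the electrons of that C–H bond become the new π(C=C) bond, giving the alkene.
Total: 3 elementary steps.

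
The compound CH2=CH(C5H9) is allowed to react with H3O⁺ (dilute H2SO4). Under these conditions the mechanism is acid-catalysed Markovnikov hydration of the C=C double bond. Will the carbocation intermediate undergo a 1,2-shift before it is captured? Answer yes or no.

The first-formed carbocation is secondary.
The adjacent cyclopentyl carbon already bears 2 other carbon substituents and has a hydrogen to migrate; after a 1,2-hydride shift from that carbon the positive charge sits on a tertiary centre.
Tertiary is more stable than secondary, so the shift occurs.

yes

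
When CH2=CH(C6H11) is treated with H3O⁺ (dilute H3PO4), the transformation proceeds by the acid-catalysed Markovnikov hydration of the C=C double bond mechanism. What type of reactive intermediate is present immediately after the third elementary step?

oxonium ion

Step 1: Protonation of the alkene by H3O⁺: the π bond acts as the nucleophile and picks up H⁺, giving the more stable (Markovnikov) secondary carbocation. H2O is released.
Step 2: A 1,2-hydride shift from the adjacent cyclohexyl carbon moves the positive charge from the secondary centre to an adjacent carbon, generating a more stable tertiary carbocation.
Step 3: A lone pair on the oxygen of H2O attacks the carbocation, forming a C–O bond and an oxonium ion (a protonated alcohol).
After step 3 the species present is an oxonium ion.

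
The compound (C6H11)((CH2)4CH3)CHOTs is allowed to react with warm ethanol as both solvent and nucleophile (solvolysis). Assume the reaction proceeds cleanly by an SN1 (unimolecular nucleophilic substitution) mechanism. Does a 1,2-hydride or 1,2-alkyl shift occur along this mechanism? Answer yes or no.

yes

The first-formed carbocation is secondary.
The adjacent cyclohexyl carbon already bears 2 other carbon substituents and has a hydrogen to migrate; after a 1,2-hydride shift from that carbon the positive charge sits on a tertiary centre.
Tertiary is more stable than secondary, so the shift occurs.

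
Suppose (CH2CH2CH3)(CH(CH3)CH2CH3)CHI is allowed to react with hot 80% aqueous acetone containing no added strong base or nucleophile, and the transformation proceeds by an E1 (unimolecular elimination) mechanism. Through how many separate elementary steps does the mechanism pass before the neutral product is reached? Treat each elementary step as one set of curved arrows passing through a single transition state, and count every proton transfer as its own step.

3

Step 1: Unassisted departure of I⁻ (taking the C–I bonding pair) generates a secondary carbocation.
Step 2: A hydride (H with its bonding pair) migrates from the adjacent sec-butyl carbon to the cationic centre — a 1,2-hydride shift — upgrading the secondary cation to a tertiary one.
Step 3: A water molecule (solvent) deprotonates a β-carbon; as the C–H bond breaks, those electrons form the new alkene π bond.
Total: 3 elementary steps.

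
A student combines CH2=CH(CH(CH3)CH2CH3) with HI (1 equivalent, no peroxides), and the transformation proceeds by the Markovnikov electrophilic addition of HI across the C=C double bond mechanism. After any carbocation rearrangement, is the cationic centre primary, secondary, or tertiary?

Step 1: Electrophilic addition begins with the π(C=C) electrons forming a bond to the proton of HI. Following Markovnikov's rule, the resulting cation is secondary. The H–I bond breaks heterolytically, releasing I⁻.
Step 2: Carbocation rearrangement: a 1,2-hydride shift from the adjacent sec-butyl carbon converts the initially-formed secondary cation into the more stable tertiary cation.
The cation rearranges from secondary to tertiary via a 1,2-hydride shift from the adjacent sec-butyl carbon; the tertiary cation is what reacts next.

tertiary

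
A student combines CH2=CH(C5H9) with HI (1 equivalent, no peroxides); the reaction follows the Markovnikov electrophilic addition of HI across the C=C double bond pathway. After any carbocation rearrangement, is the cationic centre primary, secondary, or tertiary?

tertiary

Step 1: The π electrons of the C=C bond attack a proton of HI; Markovnikov addition places the new C–H on the less-substituted alkene carbon, so the positive charge ends up on the more-substituted carbon — a secondary carbocation. The H–I bond breaks heterolytically, releasing I⁻.
Step 2: A hydride (H with its bonding pair) migrates from the adjacent cyclopentyl carbon to the cationic centre — a 1,2-hydride shift — upgrading the secondary cation to a tertiary one.
The cation rearranges from secondary to tertiary via a 1,2-hydride shift from the adjacent cyclopentyl carbon; the tertiary cation is what reacts next.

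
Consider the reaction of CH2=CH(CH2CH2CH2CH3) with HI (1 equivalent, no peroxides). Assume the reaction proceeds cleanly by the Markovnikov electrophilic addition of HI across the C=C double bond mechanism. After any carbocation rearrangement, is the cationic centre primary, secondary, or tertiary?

secondary

Step 1: The π electrons of the C=C bond attack a proton of HI; Markovnikov addition places the new C–H on the less-substituted alkene carbon, so the positive charge ends up on the more-substituted carbon — a secondary carbocation. The H–I bond breaks heterolytically, releasing I⁻.
No single 1,2-shift to an adjacent carbon would give a more-substituted cation, so no rearrangement occurs.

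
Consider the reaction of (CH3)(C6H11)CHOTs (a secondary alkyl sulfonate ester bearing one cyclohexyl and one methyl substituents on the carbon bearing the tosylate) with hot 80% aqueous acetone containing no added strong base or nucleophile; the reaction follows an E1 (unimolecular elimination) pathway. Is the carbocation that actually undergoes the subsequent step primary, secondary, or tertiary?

tertiary

Step 1: The C–O bond breaks with both electrons going to the tosylate; TsO⁻ leaves and a secondary carbocation remains.
Step 2: A hydride (H with its bonding pair) migrates from the adjacent cyclohexyl carbon to the cationic centre — a 1,2-hydride shift — upgrading the secondary cation to a tertiary one.
The cation rearranges from secondary to tertiary via a 1,2-hydride shift from the adjacent cyclohexyl carbon; the tertiary cation is what reacts next.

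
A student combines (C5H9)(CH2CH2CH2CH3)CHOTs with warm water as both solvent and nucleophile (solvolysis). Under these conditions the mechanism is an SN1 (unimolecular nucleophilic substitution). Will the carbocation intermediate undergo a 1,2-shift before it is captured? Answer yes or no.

yes

The first-formed carbocation is secondary.
The adjacent cyclopentyl carbon already bears 2 other carbon substituents and has a hydrogen to migrate; after a 1,2-hydride shift from that carbon the positive charge sits on a tertiary centre.
Tertiary is more stable than secondary, so the shift occurs.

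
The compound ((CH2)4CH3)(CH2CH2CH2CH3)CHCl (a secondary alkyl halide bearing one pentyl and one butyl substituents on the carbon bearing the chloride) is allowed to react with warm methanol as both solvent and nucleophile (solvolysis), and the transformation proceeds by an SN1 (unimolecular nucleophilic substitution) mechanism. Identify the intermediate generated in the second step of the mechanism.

Step 1: The C–Cl bond breaks with both electrons going to the chloride; Cl⁻ leaves and a secondary carbocation remains.
Step 2: A lone pair on the oxygen of CH3OH attacks the carbocation, forming a new C–O σ-bond and an oxonium ion.
After step 2 the species present is an oxonium ion.

oxonium ion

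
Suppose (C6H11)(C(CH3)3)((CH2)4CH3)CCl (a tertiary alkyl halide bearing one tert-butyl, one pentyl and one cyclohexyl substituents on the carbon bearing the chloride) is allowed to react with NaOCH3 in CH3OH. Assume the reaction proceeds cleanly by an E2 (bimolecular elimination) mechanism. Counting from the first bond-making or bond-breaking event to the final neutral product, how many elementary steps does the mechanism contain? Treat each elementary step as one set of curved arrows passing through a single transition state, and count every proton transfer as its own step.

Step 1: Concerted anti-periplanar elimination: CH3O⁻ abstracts a β-H while Cl⁻ leaves, and the C–H electrons become the new C=C π bond — all in a single transition state.
Total: 1 elementary step.

1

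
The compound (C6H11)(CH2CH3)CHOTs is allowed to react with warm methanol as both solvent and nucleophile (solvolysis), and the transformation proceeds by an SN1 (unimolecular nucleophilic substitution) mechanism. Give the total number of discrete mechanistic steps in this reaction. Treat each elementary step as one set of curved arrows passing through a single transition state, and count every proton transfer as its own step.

Step 1: Ionisation: the C–O σ-bond cleaves heterolytically; both bonding electrons depart with TsO⁻, leaving a secondary carbocation at the α-carbon.
Step 2: A 1,2-hydride shift from the adjacent cyclohexyl carbon moves the positive charge from the secondary centre to an adjacent carbon, generating a more stable tertiary carbocation.
Step 3: CH3OH donates an oxygen lone pair into the empty p orbital of the cation, giving a protonated ether (an oxonium ion).
Step 4: Proton transfer from the O–H of the oxonium ion to a solvent molecule delivers the neutral ether.
Total: 4 elementary steps.

4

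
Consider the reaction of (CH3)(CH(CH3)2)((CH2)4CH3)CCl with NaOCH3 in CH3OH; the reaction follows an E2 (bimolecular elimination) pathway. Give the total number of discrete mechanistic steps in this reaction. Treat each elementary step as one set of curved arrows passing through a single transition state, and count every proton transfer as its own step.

Step 1: In one step, CH3O⁻ pulls off a β-proton, the C–Cl bond cleaves, and a C=C double bond forms between the α- and β-carbons (E2, anti elimination).
Total: 1 elementary step.

1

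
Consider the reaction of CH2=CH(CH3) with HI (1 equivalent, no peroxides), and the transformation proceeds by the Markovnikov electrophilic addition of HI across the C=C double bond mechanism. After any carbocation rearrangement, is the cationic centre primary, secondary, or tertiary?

secondary

Step 1: Electrophilic addition begins with the π(C=C) electrons forming a bond to the proton of HI. Following Markovnikov's rule, the resulting cation is secondary. The H–I bond breaks heterolytically, releasing I⁻.
No single 1,2-shift to an adjacent carbon would give a more-substituted cation, so no rearrangement occurs.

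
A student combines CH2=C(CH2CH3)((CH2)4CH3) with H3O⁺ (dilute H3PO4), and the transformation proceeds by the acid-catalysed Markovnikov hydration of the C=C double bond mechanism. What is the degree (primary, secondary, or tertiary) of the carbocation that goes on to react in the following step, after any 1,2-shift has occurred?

Step 1: Electrophilic addition begins with the π(C=C) electrons forming a bond to the proton of H3O⁺. Following Markovnikov's rule, the resulting cation is tertiary. H2O is released.
No single 1,2-shift to an adjacent carbon would give a more-substituted cation, so no rearrangement occurs.

tertiary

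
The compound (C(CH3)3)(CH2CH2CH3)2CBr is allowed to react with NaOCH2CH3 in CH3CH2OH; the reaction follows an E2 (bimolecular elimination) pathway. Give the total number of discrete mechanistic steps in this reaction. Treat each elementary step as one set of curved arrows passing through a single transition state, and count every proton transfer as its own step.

1

Step 1: In one step, CH3CH2O⁻ pulls off a β-proton, the C–Br bond cleaves, and a C=C double bond forms between the α- and β-carbons (E2, anti elimination).
Total: 1 elementary step.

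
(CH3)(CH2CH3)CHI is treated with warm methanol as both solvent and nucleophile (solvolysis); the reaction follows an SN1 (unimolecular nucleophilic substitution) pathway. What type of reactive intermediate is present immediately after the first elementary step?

secondary carbocation

Step 1: The C–I bond breaks with both electrons going to the iodide; I⁻ leaves and a secondary carbocation remains.
After step 1 the species present is a secondary carbocation.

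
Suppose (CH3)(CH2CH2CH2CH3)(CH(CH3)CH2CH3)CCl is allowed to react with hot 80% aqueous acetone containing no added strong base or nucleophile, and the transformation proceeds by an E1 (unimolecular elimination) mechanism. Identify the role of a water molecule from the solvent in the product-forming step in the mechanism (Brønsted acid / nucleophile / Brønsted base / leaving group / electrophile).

Step 2: A weak base (a water molecule from the solvent) removes a proton from a carbon adjacent to the cationic centre; the electrons of that C–H bond become the new π(C=C) bond, giving the alkene.
A water molecule from the solvent in the product-forming step accepts a proton in a proton-transfer step — a Brønsted base.

Brønsted base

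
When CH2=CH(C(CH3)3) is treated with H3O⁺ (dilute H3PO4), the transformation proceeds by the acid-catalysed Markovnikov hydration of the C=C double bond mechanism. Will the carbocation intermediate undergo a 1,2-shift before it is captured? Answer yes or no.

The first-formed carbocation is secondary.
The adjacent tert-butyl carbon has no hydrogen but bears methyl groups; migration of one methyl with its bonding pair (a 1,2-methyl shift) places the charge on a tertiary centre.
Tertiary is more stable than secondary, so the shift occurs.

yes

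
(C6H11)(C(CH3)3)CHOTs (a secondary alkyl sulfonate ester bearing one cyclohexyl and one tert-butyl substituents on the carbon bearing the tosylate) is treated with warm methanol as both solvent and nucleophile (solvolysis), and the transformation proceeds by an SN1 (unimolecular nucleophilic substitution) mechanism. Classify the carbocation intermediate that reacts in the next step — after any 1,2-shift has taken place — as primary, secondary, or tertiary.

tertiary

Step 1: Unassisted departure of TsO⁻ (taking the C–O bonding pair) generates a secondary carbocation.
Step 2: A hydride (H with its bonding pair) migrates from the adjacent cyclohexyl carbon to the cationic centre — a 1,2-hydride shift — upgrading the secondary cation to a tertiary one.
The cation rearranges from secondary to tertiary via a 1,2-hydride shift from the adjacent cyclohexyl carbon; the tertiary cation is what reacts next.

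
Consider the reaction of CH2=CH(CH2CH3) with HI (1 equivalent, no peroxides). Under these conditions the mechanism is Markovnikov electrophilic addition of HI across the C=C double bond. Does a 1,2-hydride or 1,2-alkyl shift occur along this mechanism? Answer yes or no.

The first-formed carbocation is secondary.
No single 1,2-shift to an adjacent carbon would produce a more-substituted cation than the one already present, so no rearrangement occurs.

no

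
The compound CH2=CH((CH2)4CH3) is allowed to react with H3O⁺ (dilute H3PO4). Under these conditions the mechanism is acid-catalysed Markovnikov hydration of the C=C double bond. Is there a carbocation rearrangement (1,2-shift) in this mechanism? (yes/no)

no

The first-formed carbocation is secondary.
No single 1,2-shift to an adjacent carbon would produce a more-substituted cation than the one already present, so no rearrangement occurs.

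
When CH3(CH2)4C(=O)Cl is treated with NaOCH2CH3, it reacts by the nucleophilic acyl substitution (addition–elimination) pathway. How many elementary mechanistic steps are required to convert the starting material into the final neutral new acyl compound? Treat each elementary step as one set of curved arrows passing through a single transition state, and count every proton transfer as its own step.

2

Step 1: CH3CH2O⁻ adds to the carbonyl carbon; the C=O π electrons shift onto oxygen and a tetrahedral alkoxide intermediate forms.
Step 2: Elimination step: re-formation of the carbonyl π bond drives out Cl⁻, giving the new acyl compound.
Total: 2 elementary steps.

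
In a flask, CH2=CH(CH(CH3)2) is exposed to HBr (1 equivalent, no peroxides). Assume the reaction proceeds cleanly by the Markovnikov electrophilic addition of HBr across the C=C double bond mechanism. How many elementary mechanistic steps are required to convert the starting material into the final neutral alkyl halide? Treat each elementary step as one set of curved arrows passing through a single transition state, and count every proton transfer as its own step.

Step 1: Protonation of the alkene by HBr: the π bond acts as the nucleophile and picks up H⁺, giving the more stable (Markovnikov) secondary carbocation. The H–Br bond breaks heterolytically, releasing Br⁻.
Step 2: Carbocation rearrangement: a 1,2-hydride shift from the adjacent isopropyl carbon converts the initially-formed secondary cation into the more stable tertiary cation.
Step 3: Br⁻ captures the cation: a lone pair on Br⁻ fills the empty p orbital, producing the alkyl halide product.
Total: 3 elementary steps.

3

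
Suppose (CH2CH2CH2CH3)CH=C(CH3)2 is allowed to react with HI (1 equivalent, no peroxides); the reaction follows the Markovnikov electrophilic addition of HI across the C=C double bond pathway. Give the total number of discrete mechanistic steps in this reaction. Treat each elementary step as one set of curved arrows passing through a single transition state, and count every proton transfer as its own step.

2

Step 1: Protonation of the alkene by HI: the π bond acts as the nucleophile and picks up H⁺, giving the more stable (Markovnikov) tertiary carbocation. The H–I bond breaks heterolytically, releasing I⁻.
(No 1,2-shift: no single shift to an adjacent carbon would give a more stable cation.)
Step 2: The I⁻ anion donates a lone pair to the carbocation, forming the new C–I σ-bond and giving the neutral alkyl halide.
Total: 2 elementary steps.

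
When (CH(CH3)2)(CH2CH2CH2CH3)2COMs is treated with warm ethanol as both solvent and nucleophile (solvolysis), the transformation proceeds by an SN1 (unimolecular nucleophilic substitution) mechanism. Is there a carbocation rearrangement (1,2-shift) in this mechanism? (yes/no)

no

The first-formed carbocation is tertiary.
No single 1,2-shift to an adjacent carbon would produce a more-substituted cation than the one already present, so no rearrangement occurs.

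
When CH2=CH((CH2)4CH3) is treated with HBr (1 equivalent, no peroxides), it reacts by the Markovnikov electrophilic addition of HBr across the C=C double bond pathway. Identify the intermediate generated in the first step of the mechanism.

Step 1: The π electrons of the C=C bond attack a proton of HBr; Markovnikov addition places the new C–H on the less-substituted alkene carbon, so the positive charge ends up on the more-substituted carbon — a secondary carbocation. The H–Br bond breaks heterolytically, releasing Br⁻.
After step 1 the species present is a secondary carbocation.

secondary carbocation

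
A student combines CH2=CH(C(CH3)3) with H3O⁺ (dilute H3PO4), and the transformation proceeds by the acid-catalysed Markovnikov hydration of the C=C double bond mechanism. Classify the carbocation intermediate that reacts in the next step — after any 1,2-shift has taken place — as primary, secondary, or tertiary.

Step 1: The π electrons of the C=C bond attack a proton of H3O⁺; Markovnikov addition places the new C–H on the less-substituted alkene carbon, so the positive charge ends up on the more-substituted carbon — a secondary carbocation. H2O is released.
Step 2: Carbocation rearrangement: a 1,2-methyl shift from the adjacent tert-butyl carbon converts the initially-formed secondary cation into the more stable tertiary cation.
The cation rearranges from secondary to tertiary via a 1,2-methyl shift from the adjacent tert-butyl carbon; the tertiary cation is what reacts next.

tertiary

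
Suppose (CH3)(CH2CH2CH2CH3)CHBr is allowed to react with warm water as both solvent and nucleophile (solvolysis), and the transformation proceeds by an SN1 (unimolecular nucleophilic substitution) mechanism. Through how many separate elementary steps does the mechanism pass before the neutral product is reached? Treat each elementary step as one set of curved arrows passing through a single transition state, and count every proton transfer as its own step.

3

Step 1: Unassisted departure of Br⁻ (taking the C–Br bonding pair) generates a secondary carbocation.
(No 1,2-shift: no single shift to an adjacent carbon would give a more stable cation.)
Step 2: Nucleophilic capture: the oxygen of H2O bonds to the cationic carbon, producing an oxonium-ion intermediate.
Step 3: Deprotonation of the oxonium oxygen by solvent water yields the neutral alcohol.
Total: 3 elementary steps.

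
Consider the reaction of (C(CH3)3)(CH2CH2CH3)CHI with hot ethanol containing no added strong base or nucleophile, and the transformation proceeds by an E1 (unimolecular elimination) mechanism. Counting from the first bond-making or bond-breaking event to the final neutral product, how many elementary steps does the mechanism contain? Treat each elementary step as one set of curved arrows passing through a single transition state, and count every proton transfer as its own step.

Step 1: The C–I bond breaks with both electrons going to the iodide; I⁻ leaves and a secondary carbocation remains.
Step 2: Carbocation rearrangement: a 1,2-methyl shift from the adjacent tert-butyl carbon converts the initially-formed secondary cation into the more stable tertiary cation.
Step 3: An ethanol molecule (solvent) deprotonates a β-carbon; as the C–H bond breaks, those electrons form the new alkene π bond.
Total: 3 elementary steps.

3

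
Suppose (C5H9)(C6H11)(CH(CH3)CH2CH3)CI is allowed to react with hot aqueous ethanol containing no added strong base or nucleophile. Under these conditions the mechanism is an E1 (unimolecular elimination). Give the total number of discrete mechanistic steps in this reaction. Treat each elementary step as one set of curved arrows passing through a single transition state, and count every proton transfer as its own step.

Step 1: Rate-determining heterolysis of the C–I bond gives I⁻ and a tertiary carbocation.
(No 1,2-shift: no single shift to an adjacent carbon would give a more stable cation.)
Step 2: A weak base (a water (or ethanol) molecule from the solvent) removes a proton from a carbon adjacent to the cationic centre; the electrons of that C–H bond become the new π(C=C) bond, giving the alkene.
Total: 2 elementary steps.

2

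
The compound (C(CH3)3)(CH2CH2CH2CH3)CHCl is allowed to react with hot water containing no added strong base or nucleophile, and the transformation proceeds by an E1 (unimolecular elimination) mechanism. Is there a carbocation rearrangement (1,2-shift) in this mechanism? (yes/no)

The first-formed carbocation is secondary.
The adjacent tert-butyl carbon has no hydrogen but bears methyl groups; migration of one methyl with its bonding pair (a 1,2-methyl shift) places the charge on a tertiary centre.
Tertiary is more stable than secondary, so the shift occurs.

yes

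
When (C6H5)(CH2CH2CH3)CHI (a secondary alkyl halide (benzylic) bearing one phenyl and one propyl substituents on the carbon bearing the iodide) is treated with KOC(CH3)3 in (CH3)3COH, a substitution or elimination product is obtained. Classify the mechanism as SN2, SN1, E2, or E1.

Conditions: a strong/bulky base with a secondary substrate bearing a β-hydrogen.
These conditions are the textbook signature of the E2 pathway.
A strong (often hindered) base removes a β-H in concert with loss of the leaving group — bimolecular elimination.

E2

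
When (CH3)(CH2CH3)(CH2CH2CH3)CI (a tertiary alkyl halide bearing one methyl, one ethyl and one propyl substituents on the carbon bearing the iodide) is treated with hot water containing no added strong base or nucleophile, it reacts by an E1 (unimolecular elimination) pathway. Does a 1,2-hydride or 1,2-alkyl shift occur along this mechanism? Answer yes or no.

The first-formed carbocation is tertiary.
No single 1,2-shift to an adjacent carbon would produce a more-substituted cation than the one already present, so no rearrangement occurs.

no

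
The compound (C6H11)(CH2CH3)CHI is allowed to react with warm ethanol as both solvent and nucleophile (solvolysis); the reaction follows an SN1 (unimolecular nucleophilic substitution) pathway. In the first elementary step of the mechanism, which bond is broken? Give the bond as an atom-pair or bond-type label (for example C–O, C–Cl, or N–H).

Step 1: Unassisted departure of I⁻ (taking the C–I bonding pair) generates a secondary carbocation.
The bond broken in this step is the C–I bond.

C–I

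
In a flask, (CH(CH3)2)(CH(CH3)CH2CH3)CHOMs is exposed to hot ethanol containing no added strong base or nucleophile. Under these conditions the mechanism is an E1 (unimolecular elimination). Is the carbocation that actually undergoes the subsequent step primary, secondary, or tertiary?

Step 1: Ionisation: the C–O σ-bond cleaves heterolytically; both bonding electrons depart with MsO⁻, leaving a secondary carbocation at the α-carbon.
Step 2: A 1,2-hydride shift from the adjacent sec-butyl carbon moves the positive charge from the secondary centre to an adjacent carbon, generating a more stable tertiary carbocation.
The cation rearranges from secondary to tertiary via a 1,2-hydride shift from the adjacent sec-butyl carbon; the tertiary cation is what reacts next.

tertiary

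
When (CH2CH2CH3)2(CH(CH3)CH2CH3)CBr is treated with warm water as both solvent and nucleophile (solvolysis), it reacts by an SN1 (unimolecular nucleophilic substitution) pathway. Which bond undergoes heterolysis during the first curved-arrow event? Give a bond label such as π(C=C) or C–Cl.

Step 1: Unassisted departure of Br⁻ (taking the C–Br bonding pair) generates a tertiary carbocation.
The bond broken in this step is the C–Br bond.

C–Br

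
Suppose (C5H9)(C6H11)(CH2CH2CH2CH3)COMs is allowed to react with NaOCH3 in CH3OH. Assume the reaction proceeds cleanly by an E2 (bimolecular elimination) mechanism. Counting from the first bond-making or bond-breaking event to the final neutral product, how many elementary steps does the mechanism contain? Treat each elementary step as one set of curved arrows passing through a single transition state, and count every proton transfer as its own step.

1

Step 1: Concerted anti-periplanar elimination: CH3O⁻ abstracts a β-H while MsO⁻ leaves, and the C–H electrons become the new C=C π bond — all in a single transition state.
Total: 1 elementary step.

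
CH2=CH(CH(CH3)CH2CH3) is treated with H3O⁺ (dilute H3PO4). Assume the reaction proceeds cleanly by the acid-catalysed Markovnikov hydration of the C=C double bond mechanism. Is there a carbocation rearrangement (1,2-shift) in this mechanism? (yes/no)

The first-formed carbocation is secondary.
The adjacent sec-butyl carbon already bears 2 other carbon substituents and has a hydrogen to migrate; after a 1,2-hydride shift from that carbon the positive charge sits on a tertiary centre.
Tertiary is more stable than secondary, so the shift occurs.

yes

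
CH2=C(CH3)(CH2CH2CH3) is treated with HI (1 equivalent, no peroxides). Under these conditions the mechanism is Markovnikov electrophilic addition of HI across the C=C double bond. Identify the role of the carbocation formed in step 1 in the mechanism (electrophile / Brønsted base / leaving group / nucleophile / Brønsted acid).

Step 2: Nucleophilic attack by I⁻ on the carbocation completes the addition, giving R–I.
The carbocation formed in step 1 accepts an electron pair into an empty or π* orbital — it is the electrophile.

electrophile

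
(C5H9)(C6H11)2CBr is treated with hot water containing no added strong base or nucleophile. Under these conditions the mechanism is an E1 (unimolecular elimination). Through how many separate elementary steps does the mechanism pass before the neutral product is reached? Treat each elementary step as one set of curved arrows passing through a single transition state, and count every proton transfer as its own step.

Step 1: Unassisted departure of Br⁻ (taking the C–Br bonding pair) generates a tertiary carbocation.
(No 1,2-shift: no single shift to an adjacent carbon would give a more stable cation.)
Step 2: A water molecule (solvent) deprotonates a β-carbon; as the C–H bond breaks, those electrons form the new alkene π bond.
Total: 2 elementary steps.

2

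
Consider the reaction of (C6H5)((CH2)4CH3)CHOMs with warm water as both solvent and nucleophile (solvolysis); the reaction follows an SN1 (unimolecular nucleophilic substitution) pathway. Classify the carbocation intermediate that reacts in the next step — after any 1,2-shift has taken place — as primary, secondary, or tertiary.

Step 1: The C–O bond breaks with both electrons going to the mesylate; MsO⁻ leaves and a secondary carbocation remains.
No single 1,2-shift to an adjacent carbon would give a more-substituted cation, so no rearrangement occurs.

secondary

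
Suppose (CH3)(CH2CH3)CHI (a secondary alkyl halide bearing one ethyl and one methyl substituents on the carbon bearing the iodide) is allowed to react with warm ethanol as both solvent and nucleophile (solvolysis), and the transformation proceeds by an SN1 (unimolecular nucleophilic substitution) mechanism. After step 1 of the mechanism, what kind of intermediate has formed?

secondary carbocation

Step 1: The C–I bond breaks with both electrons going to the iodide; I⁻ leaves and a secondary carbocation remains.
After step 1 the species present is a secondary carbocation.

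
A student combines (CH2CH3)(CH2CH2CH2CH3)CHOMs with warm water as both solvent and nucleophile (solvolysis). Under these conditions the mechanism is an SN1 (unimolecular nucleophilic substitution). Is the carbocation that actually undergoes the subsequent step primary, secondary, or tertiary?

Step 1: Ionisation: the C–O σ-bond cleaves heterolytically; both bonding electrons depart with MsO⁻, leaving a secondary carbocation at the α-carbon.
No single 1,2-shift to an adjacent carbon would give a more-substituted cation, so no rearrangement occurs.

secondary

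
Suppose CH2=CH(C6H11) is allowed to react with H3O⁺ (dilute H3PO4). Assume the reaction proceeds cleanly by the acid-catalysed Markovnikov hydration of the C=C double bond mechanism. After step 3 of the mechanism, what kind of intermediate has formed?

oxonium ion

Step 1: Protonation of the alkene by H3O⁺: the π bond acts as the nucleophile and picks up H⁺, giving the more stable (Markovnikov) secondary carbocation. H2O is released.
Step 2: A hydride (H with its bonding pair) migrates from the adjacent cyclohexyl carbon to the cationic centre — a 1,2-hydride shift — upgrading the secondary cation to a tertiary one.
Step 3: Water acts as the nucleophile: an oxygen lone pair bonds to the cationic carbon, giving an oxonium-ion intermediate.
After step 3 the species present is an oxonium ion.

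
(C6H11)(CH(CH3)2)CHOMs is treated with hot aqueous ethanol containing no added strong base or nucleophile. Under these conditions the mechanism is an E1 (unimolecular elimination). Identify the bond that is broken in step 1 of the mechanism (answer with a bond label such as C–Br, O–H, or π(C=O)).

C–O

Step 1: The C–O bond breaks with both electrons going to the mesylate; MsO⁻ leaves and a secondary carbocation remains.
The bond broken in this step is the C–O bond.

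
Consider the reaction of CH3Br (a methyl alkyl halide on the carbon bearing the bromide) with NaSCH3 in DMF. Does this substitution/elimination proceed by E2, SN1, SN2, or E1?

Conditions: a methyl substrate with a strong nucleophile in the polar aprotic solvent DMF.
These conditions are the textbook signature of the SN2 pathway.
An unhindered substrate with a strong nucleophile in a polar aprotic solvent favours one-step backside displacement.

SN2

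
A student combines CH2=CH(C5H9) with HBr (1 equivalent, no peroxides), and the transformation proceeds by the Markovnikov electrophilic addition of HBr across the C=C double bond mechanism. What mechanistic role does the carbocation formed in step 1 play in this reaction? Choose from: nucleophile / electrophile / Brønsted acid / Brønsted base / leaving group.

electrophile

Step 3: Br⁻ captures the cation: a lone pair on Br⁻ fills the empty p orbital, producing the alkyl halide product.
The carbocation formed in step 1 accepts an electron pair into an empty or π* orbital — it is the electrophile.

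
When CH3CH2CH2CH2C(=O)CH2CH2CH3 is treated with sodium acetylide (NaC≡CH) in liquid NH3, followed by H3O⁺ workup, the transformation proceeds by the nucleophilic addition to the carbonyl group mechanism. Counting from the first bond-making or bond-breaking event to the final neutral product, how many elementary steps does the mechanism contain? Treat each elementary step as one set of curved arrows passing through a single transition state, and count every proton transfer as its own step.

Step 1: A lone pair / filled orbital on HC≡C⁻ attacks the electrophilic carbonyl carbon; the π(C=O) electrons shift onto oxygen, producing a tetrahedral alkoxide intermediate.
Step 2: The alkoxide picks up a proton during H3O⁺ workup to yield a propargyl alcohol.
Total: 2 elementary steps.

2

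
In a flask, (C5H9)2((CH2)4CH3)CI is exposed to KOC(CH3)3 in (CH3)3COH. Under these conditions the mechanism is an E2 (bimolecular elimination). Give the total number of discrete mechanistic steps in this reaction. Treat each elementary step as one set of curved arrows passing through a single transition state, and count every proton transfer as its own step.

1

Step 1: In one step, (CH3)3CO⁻ pulls off a β-proton, the C–I bond cleaves, and a C=C double bond forms between the α- and β-carbons (E2, anti elimination).
Total: 1 elementary step.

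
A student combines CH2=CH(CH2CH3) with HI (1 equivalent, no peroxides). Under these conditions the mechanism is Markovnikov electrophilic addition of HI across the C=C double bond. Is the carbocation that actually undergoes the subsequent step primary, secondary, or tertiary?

secondary

Step 1: The π electrons of the C=C bond attack a proton of HI; Markovnikov addition places the new C–H on the less-substituted alkene carbon, so the positive charge ends up on the more-substituted carbon — a secondary carbocation. The H–I bond breaks heterolytically, releasing I⁻.
No single 1,2-shift to an adjacent carbon would give a more-substituted cation, so no rearrangement occurs.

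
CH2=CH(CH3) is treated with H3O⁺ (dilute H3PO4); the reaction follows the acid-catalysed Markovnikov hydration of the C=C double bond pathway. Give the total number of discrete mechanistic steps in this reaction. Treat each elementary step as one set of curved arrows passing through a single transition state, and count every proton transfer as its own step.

Step 1: The π electrons of the C=C bond attack a proton of H3O⁺; Markovnikov addition places the new C–H on the less-substituted alkene carbon, so the positive charge ends up on the more-substituted carbon — a secondary carbocation. H2O is released.
(No 1,2-shift: no single shift to an adjacent carbon would give a more stable cation.)
Step 2: Water acts as the nucleophile: an oxygen lone pair bonds to the cationic carbon, giving an oxonium-ion intermediate.
Step 3: Deprotonation of the oxonium ion by a water molecule delivers the neutral alcohol and regenerates the acid catalyst.
Total: 3 elementary steps.

3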